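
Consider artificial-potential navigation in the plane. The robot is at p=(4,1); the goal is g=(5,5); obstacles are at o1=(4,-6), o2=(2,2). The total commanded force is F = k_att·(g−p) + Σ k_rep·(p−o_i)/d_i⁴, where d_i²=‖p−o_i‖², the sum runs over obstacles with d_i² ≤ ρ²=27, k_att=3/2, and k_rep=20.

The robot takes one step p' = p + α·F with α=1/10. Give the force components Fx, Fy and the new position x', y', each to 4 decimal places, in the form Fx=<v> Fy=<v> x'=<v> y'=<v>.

Fx=3.1000 Fy=5.2000 x'=4.3100 y'=1.5200

F_att = 3/2·(g−p) = 3/2·(1,4) = (1.5000,6.0000)
o1: d²=49 > ρ²=27 → inactive
o2: d²=5 ≤ ρ²=27; F_rep = 20·(2,-1)/5² = (1.6000,-0.8000)
F = F_att + ΣF_rep = (3.1000,5.2000)
p' = p + 1/10·F = (4.3100,1.5200)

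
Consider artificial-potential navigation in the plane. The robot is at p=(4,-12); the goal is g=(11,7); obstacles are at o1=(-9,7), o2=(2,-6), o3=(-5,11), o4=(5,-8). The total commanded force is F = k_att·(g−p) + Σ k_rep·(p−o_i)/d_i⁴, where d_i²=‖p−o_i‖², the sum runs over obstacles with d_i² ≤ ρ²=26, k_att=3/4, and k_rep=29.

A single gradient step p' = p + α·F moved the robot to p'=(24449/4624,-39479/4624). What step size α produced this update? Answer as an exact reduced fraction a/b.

α = 1/4

F_att = 3/4·(g−p) = 3/4·(7,19) = (5.2500,14.2500)
o1: d²=530 > ρ²=26 → inactive
o2: d²=40 > ρ²=26 → inactive
o3: d²=610 > ρ²=26 → inactive
o4: d²=17 ≤ ρ²=26; F_rep = 29·(-1,-4)/17² = (-0.1003,-0.4014)
F = F_att + ΣF_rep = (5.1497,13.8486)
Δp = p'−p = (1.2874,3.4622); α = Δx/Fx = (5953/4624) / (5953/1156) = 1/4
check: Δy/Fy = (16009/4624) / (16009/1156) = 1/4 ✓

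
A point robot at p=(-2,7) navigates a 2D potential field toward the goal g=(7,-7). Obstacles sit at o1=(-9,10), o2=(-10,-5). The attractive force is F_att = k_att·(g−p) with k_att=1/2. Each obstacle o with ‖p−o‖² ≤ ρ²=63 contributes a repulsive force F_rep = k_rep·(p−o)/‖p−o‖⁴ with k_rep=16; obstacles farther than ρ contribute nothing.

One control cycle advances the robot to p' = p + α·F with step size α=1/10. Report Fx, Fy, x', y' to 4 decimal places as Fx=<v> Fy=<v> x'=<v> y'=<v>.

F_att = 1/2·(g−p) = 1/2·(9,-14) = (4.5000,-7.0000)
o1: d²=58 ≤ ρ²=63; F_rep = 16·(7,-3)/58² = (0.0333,-0.0143)
o2: d²=208 > ρ²=63 → inactive
F = F_att + ΣF_rep = (4.5333,-7.0143)
p' = p + 1/10·F = (-1.5467,6.2986)

Fx=4.5333 Fy=-7.0143 x'=-1.5467 y'=6.2986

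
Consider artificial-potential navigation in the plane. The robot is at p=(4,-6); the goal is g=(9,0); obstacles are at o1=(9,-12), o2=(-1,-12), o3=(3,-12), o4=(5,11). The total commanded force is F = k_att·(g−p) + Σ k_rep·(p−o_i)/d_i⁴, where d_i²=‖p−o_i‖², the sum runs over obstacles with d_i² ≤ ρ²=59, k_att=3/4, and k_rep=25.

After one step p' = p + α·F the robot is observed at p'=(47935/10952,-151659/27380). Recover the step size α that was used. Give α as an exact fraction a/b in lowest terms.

F_att = 3/4·(g−p) = 3/4·(5,6) = (3.7500,4.5000)
o1: d²=61 > ρ²=59 → inactive
o2: d²=61 > ρ²=59 → inactive
o3: d²=37 ≤ ρ²=59; F_rep = 25·(1,6)/37² = (0.0183,0.1096)
o4: d²=290 > ρ²=59 → inactive
F = F_att + ΣF_rep = (3.7683,4.6096)
Δp = p'−p = (0.3768,0.4610); α = Δx/Fx = (4127/10952) / (20635/5476) = 1/10
check: Δy/Fy = (12621/27380) / (12621/2738) = 1/10 ✓

α = 1/10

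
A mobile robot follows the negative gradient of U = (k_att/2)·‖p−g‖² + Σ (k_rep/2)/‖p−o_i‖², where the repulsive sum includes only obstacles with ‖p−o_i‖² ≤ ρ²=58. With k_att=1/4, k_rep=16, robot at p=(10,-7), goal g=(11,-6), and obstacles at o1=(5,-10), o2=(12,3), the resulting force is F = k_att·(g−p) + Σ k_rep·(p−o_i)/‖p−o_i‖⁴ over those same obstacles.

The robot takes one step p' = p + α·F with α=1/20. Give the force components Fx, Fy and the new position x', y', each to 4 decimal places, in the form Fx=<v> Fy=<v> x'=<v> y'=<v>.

F_att = 1/4·(g−p) = 1/4·(1,1) = (0.2500,0.2500)
o1: d²=34 ≤ ρ²=58; F_rep = 16·(5,3)/34² = (0.0692,0.0415)
o2: d²=104 > ρ²=58 → inactive
F = F_att + ΣF_rep = (0.3192,0.2915)
p' = p + 1/20·F = (10.0160,-6.9854)

Fx=0.3192 Fy=0.2915 x'=10.0160 y'=-6.9854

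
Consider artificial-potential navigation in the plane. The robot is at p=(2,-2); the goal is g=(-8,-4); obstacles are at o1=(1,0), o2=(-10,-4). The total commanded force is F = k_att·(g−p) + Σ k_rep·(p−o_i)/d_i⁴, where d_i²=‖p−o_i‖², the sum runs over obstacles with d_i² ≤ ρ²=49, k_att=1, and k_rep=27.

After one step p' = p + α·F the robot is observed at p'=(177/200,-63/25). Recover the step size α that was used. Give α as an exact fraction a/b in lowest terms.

α = 1/8

F_att = 1·(g−p) = 1·(-10,-2) = (-10.0000,-2.0000)
o1: d²=5 ≤ ρ²=49; F_rep = 27·(1,-2)/5² = (1.0800,-2.1600)
o2: d²=148 > ρ²=49 → inactive
F = F_att + ΣF_rep = (-8.9200,-4.1600)
Δp = p'−p = (-1.1150,-0.5200); α = Δx/Fx = (-223/200) / (-223/25) = 1/8
check: Δy/Fy = (-13/25) / (-104/25) = 1/8 ✓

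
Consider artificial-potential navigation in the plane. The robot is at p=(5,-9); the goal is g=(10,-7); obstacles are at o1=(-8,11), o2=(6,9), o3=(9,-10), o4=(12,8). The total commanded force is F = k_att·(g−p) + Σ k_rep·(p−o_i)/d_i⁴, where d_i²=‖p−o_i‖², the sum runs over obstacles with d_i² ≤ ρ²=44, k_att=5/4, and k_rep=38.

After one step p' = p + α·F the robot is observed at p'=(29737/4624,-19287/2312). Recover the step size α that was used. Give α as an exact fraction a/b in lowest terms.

F_att = 5/4·(g−p) = 5/4·(5,2) = (6.2500,2.5000)
o1: d²=569 > ρ²=44 → inactive
o2: d²=325 > ρ²=44 → inactive
o3: d²=17 ≤ ρ²=44; F_rep = 38·(-4,1)/17² = (-0.5260,0.1315)
o4: d²=338 > ρ²=44 → inactive
F = F_att + ΣF_rep = (5.7240,2.6315)
Δp = p'−p = (1.4310,0.6579); α = Δx/Fx = (6617/4624) / (6617/1156) = 1/4
check: Δy/Fy = (1521/2312) / (1521/578) = 1/4 ✓

α = 1/4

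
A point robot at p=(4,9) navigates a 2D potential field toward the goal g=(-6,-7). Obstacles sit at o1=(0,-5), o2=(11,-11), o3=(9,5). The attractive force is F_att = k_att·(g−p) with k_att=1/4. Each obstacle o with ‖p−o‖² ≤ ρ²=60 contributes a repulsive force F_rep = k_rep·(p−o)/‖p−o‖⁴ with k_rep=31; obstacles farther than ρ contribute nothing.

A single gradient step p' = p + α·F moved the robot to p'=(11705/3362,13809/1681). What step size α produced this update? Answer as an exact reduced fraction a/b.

α = 1/5

F_att = 1/4·(g−p) = 1/4·(-10,-16) = (-2.5000,-4.0000)
o1: d²=212 > ρ²=60 → inactive
o2: d²=449 > ρ²=60 → inactive
o3: d²=41 ≤ ρ²=60; F_rep = 31·(-5,4)/41² = (-0.0922,0.0738)
F = F_att + ΣF_rep = (-2.5922,-3.9262)
Δp = p'−p = (-0.5184,-0.7852); α = Δx/Fx = (-1743/3362) / (-8715/3362) = 1/5
check: Δy/Fy = (-1320/1681) / (-6600/1681) = 1/5 ✓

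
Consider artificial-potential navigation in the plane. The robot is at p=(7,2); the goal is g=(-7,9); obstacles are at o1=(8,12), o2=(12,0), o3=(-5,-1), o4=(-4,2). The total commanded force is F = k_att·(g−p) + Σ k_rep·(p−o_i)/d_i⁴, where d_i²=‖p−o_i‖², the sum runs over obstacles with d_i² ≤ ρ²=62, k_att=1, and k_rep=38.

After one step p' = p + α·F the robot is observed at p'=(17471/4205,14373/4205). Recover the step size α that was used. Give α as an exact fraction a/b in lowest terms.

α = 1/5

F_att = 1·(g−p) = 1·(-14,7) = (-14.0000,7.0000)
o1: d²=101 > ρ²=62 → inactive
o2: d²=29 ≤ ρ²=62; F_rep = 38·(-5,2)/29² = (-0.2259,0.0904)
o3: d²=153 > ρ²=62 → inactive
o4: d²=121 > ρ²=62 → inactive
F = F_att + ΣF_rep = (-14.2259,7.0904)
Δp = p'−p = (-2.8452,1.4181); α = Δx/Fx = (-11964/4205) / (-11964/841) = 1/5
check: Δy/Fy = (5963/4205) / (5963/841) = 1/5 ✓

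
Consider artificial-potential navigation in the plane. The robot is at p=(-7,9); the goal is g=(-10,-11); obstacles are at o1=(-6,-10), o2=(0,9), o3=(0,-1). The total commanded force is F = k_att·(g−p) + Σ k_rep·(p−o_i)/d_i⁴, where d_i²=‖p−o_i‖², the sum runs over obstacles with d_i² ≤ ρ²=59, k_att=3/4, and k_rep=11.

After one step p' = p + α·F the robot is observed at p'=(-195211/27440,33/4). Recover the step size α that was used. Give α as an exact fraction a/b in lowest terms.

F_att = 3/4·(g−p) = 3/4·(-3,-20) = (-2.2500,-15.0000)
o1: d²=362 > ρ²=59 → inactive
o2: d²=49 ≤ ρ²=59; F_rep = 11·(-7,0)/49² = (-0.0321,0.0000)
o3: d²=149 > ρ²=59 → inactive
F = F_att + ΣF_rep = (-2.2821,-15.0000)
Δp = p'−p = (-0.1141,-0.7500); α = Δx/Fx = (-3131/27440) / (-3131/1372) = 1/20
check: Δy/Fy = (-3/4) / (-15) = 1/20 ✓

α = 1/20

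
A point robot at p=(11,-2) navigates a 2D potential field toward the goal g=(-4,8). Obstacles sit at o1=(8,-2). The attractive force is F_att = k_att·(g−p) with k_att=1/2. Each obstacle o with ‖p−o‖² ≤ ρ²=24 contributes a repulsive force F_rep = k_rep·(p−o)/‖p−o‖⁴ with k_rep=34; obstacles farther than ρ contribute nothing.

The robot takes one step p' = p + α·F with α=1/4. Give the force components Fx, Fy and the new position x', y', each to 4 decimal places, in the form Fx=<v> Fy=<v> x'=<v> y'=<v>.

Fx=-6.2407 Fy=5.0000 x'=9.4398 y'=-0.7500

F_att = 1/2·(g−p) = 1/2·(-15,10) = (-7.5000,5.0000)
o1: d²=9 ≤ ρ²=24; F_rep = 34·(3,0)/9² = (1.2593,0.0000)
F = F_att + ΣF_rep = (-6.2407,5.0000)
p' = p + 1/4·F = (9.4398,-0.7500)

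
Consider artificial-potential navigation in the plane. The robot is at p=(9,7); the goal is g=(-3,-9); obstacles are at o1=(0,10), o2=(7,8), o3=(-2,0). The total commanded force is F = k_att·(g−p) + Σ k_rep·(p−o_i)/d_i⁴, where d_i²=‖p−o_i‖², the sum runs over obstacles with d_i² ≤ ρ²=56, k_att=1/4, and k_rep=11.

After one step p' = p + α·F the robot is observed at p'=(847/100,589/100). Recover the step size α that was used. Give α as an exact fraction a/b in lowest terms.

α = 1/4

F_att = 1/4·(g−p) = 1/4·(-12,-16) = (-3.0000,-4.0000)
o1: d²=90 > ρ²=56 → inactive
o2: d²=5 ≤ ρ²=56; F_rep = 11·(2,-1)/5² = (0.8800,-0.4400)
o3: d²=170 > ρ²=56 → inactive
F = F_att + ΣF_rep = (-2.1200,-4.4400)
Δp = p'−p = (-0.5300,-1.1100); α = Δx/Fx = (-53/100) / (-53/25) = 1/4
check: Δy/Fy = (-111/100) / (-111/25) = 1/4 ✓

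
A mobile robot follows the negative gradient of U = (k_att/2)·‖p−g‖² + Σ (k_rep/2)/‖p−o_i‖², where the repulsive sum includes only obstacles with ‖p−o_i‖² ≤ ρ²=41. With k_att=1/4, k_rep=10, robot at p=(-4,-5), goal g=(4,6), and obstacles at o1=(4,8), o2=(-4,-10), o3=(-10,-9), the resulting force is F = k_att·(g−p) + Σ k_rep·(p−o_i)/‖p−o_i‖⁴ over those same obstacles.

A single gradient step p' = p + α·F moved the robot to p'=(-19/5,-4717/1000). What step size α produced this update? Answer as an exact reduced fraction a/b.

α = 1/10

F_att = 1/4·(g−p) = 1/4·(8,11) = (2.0000,2.7500)
o1: d²=233 > ρ²=41 → inactive
o2: d²=25 ≤ ρ²=41; F_rep = 10·(0,5)/25² = (0.0000,0.0800)
o3: d²=52 > ρ²=41 → inactive
F = F_att + ΣF_rep = (2.0000,2.8300)
Δp = p'−p = (0.2000,0.2830); α = Δx/Fx = (1/5) / (2) = 1/10
check: Δy/Fy = (283/1000) / (283/100) = 1/10 ✓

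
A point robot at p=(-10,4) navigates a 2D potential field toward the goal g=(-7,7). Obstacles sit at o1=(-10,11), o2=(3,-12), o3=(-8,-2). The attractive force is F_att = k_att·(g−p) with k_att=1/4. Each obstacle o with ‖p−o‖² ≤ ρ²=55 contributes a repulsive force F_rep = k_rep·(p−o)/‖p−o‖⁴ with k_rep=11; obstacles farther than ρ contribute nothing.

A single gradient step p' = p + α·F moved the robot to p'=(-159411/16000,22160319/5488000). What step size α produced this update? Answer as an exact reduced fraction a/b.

α = 1/20

F_att = 1/4·(g−p) = 1/4·(3,3) = (0.7500,0.7500)
o1: d²=49 ≤ ρ²=55; F_rep = 11·(0,-7)/49² = (0.0000,-0.0321)
o2: d²=425 > ρ²=55 → inactive
o3: d²=40 ≤ ρ²=55; F_rep = 11·(-2,6)/40² = (-0.0138,0.0413)
F = F_att + ΣF_rep = (0.7362,0.7592)
Δp = p'−p = (0.0368,0.0380); α = Δx/Fx = (589/16000) / (589/800) = 1/20
check: Δy/Fy = (208319/5488000) / (208319/274400) = 1/20 ✓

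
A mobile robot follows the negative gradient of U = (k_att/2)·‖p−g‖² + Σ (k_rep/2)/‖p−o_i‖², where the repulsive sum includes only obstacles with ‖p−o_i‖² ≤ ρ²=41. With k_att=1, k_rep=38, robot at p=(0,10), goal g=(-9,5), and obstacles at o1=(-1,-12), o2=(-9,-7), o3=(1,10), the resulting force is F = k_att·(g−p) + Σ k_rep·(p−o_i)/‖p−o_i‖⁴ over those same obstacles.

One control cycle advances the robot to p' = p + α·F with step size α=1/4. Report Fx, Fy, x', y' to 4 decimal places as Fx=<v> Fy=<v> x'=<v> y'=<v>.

F_att = 1·(g−p) = 1·(-9,-5) = (-9.0000,-5.0000)
o1: d²=485 > ρ²=41 → inactive
o2: d²=370 > ρ²=41 → inactive
o3: d²=1 ≤ ρ²=41; F_rep = 38·(-1,0)/1² = (-38.0000,0.0000)
F = F_att + ΣF_rep = (-47.0000,-5.0000)
p' = p + 1/4·F = (-11.7500,8.7500)

Fx=-47.0000 Fy=-5.0000 x'=-11.7500 y'=8.7500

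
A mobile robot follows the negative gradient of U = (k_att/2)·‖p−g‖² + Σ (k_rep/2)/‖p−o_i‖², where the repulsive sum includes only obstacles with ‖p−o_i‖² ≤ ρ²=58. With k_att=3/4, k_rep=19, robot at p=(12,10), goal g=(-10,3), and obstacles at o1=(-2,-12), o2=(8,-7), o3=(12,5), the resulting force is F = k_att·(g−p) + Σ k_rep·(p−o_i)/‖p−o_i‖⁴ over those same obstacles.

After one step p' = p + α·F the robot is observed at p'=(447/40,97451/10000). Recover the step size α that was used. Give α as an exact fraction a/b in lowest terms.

F_att = 3/4·(g−p) = 3/4·(-22,-7) = (-16.5000,-5.2500)
o1: d²=680 > ρ²=58 → inactive
o2: d²=305 > ρ²=58 → inactive
o3: d²=25 ≤ ρ²=58; F_rep = 19·(0,5)/25² = (0.0000,0.1520)
F = F_att + ΣF_rep = (-16.5000,-5.0980)
Δp = p'−p = (-0.8250,-0.2549); α = Δx/Fx = (-33/40) / (-33/2) = 1/20
check: Δy/Fy = (-2549/10000) / (-2549/500) = 1/20 ✓

α = 1/20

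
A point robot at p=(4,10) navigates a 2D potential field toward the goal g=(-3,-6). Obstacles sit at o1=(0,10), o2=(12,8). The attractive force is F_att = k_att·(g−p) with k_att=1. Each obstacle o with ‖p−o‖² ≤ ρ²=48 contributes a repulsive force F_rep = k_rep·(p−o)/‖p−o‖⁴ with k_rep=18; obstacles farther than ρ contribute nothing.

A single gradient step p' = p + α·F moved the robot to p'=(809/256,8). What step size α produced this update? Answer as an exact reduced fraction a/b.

F_att = 1·(g−p) = 1·(-7,-16) = (-7.0000,-16.0000)
o1: d²=16 ≤ ρ²=48; F_rep = 18·(4,0)/16² = (0.2812,0.0000)
o2: d²=68 > ρ²=48 → inactive
F = F_att + ΣF_rep = (-6.7188,-16.0000)
Δp = p'−p = (-0.8398,-2.0000); α = Δx/Fx = (-215/256) / (-215/32) = 1/8
check: Δy/Fy = (-2) / (-16) = 1/8 ✓

α = 1/8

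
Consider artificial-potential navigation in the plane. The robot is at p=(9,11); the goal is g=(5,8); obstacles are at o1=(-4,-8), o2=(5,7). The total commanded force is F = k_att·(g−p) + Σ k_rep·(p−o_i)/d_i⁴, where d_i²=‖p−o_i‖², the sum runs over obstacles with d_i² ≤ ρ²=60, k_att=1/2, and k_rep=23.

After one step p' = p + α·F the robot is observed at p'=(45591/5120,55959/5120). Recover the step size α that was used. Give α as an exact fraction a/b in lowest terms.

α = 1/20

F_att = 1/2·(g−p) = 1/2·(-4,-3) = (-2.0000,-1.5000)
o1: d²=530 > ρ²=60 → inactive
o2: d²=32 ≤ ρ²=60; F_rep = 23·(4,4)/32² = (0.0898,0.0898)
F = F_att + ΣF_rep = (-1.9102,-1.4102)
Δp = p'−p = (-0.0955,-0.0705); α = Δx/Fx = (-489/5120) / (-489/256) = 1/20
check: Δy/Fy = (-361/5120) / (-361/256) = 1/20 ✓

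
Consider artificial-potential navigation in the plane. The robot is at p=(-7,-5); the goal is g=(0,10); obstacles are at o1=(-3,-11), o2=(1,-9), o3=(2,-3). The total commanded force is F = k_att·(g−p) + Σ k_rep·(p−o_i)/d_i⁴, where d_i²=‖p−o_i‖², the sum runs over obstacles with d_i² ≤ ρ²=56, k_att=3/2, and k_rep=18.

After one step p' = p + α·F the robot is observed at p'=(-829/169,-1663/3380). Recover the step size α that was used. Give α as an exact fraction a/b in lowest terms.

α = 1/5

F_att = 3/2·(g−p) = 3/2·(7,15) = (10.5000,22.5000)
o1: d²=52 ≤ ρ²=56; F_rep = 18·(-4,6)/52² = (-0.0266,0.0399)
o2: d²=80 > ρ²=56 → inactive
o3: d²=85 > ρ²=56 → inactive
F = F_att + ΣF_rep = (10.4734,22.5399)
Δp = p'−p = (2.0947,4.5080); α = Δx/Fx = (354/169) / (1770/169) = 1/5
check: Δy/Fy = (15237/3380) / (15237/676) = 1/5 ✓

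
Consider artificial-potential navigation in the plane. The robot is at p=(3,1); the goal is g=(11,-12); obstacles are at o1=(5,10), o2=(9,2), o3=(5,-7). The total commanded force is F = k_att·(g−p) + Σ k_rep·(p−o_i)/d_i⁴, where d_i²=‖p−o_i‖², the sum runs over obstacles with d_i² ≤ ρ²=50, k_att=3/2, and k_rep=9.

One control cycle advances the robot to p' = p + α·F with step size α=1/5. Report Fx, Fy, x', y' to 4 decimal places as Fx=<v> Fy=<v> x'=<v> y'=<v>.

Fx=11.9606 Fy=-19.5066 x'=5.3921 y'=-2.9013

F_att = 3/2·(g−p) = 3/2·(8,-13) = (12.0000,-19.5000)
o1: d²=85 > ρ²=50 → inactive
o2: d²=37 ≤ ρ²=50; F_rep = 9·(-6,-1)/37² = (-0.0394,-0.0066)
o3: d²=68 > ρ²=50 → inactive
F = F_att + ΣF_rep = (11.9606,-19.5066)
p' = p + 1/5·F = (5.3921,-2.9013)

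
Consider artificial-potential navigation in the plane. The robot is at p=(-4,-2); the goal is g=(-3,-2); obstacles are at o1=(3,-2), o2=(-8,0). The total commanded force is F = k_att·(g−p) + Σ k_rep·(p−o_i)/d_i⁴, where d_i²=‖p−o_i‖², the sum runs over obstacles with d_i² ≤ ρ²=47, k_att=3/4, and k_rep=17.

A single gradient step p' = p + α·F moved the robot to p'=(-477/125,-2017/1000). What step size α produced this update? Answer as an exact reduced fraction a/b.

α = 1/5

F_att = 3/4·(g−p) = 3/4·(1,0) = (0.7500,0.0000)
o1: d²=49 > ρ²=47 → inactive
o2: d²=20 ≤ ρ²=47; F_rep = 17·(4,-2)/20² = (0.1700,-0.0850)
F = F_att + ΣF_rep = (0.9200,-0.0850)
Δp = p'−p = (0.1840,-0.0170); α = Δx/Fx = (23/125) / (23/25) = 1/5
check: Δy/Fy = (-17/1000) / (-17/200) = 1/5 ✓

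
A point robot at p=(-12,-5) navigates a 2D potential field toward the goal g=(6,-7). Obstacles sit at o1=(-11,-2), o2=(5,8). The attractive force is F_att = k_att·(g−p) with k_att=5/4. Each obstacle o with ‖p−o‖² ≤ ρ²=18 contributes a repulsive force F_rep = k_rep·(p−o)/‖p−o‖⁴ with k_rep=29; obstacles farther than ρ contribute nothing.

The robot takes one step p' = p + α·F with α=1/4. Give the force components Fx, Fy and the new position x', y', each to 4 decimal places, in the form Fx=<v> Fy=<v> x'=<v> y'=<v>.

Fx=22.2100 Fy=-3.3700 x'=-6.4475 y'=-5.8425

F_att = 5/4·(g−p) = 5/4·(18,-2) = (22.5000,-2.5000)
o1: d²=10 ≤ ρ²=18; F_rep = 29·(-1,-3)/10² = (-0.2900,-0.8700)
o2: d²=458 > ρ²=18 → inactive
F = F_att + ΣF_rep = (22.2100,-3.3700)
p' = p + 1/4·F = (-6.4475,-5.8425)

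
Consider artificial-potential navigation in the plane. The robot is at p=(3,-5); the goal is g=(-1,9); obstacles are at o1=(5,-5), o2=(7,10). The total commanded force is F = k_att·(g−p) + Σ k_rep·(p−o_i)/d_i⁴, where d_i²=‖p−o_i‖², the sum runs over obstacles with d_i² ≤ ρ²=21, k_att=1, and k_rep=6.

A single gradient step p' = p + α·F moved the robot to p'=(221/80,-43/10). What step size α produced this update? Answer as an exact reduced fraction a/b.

F_att = 1·(g−p) = 1·(-4,14) = (-4.0000,14.0000)
o1: d²=4 ≤ ρ²=21; F_rep = 6·(-2,0)/4² = (-0.7500,0.0000)
o2: d²=241 > ρ²=21 → inactive
F = F_att + ΣF_rep = (-4.7500,14.0000)
Δp = p'−p = (-0.2375,0.7000); α = Δx/Fx = (-19/80) / (-19/4) = 1/20
check: Δy/Fy = (7/10) / (14) = 1/20 ✓

α = 1/20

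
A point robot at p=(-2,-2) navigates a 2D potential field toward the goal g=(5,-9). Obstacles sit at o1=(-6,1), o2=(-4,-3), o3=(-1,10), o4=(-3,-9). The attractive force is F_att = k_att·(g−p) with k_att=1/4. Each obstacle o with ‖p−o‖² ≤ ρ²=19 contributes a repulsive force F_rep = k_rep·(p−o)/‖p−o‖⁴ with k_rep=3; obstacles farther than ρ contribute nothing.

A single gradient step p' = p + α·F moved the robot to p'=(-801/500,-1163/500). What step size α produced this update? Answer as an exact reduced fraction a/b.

α = 1/5

F_att = 1/4·(g−p) = 1/4·(7,-7) = (1.7500,-1.7500)
o1: d²=25 > ρ²=19 → inactive
o2: d²=5 ≤ ρ²=19; F_rep = 3·(2,1)/5² = (0.2400,0.1200)
o3: d²=145 > ρ²=19 → inactive
o4: d²=50 > ρ²=19 → inactive
F = F_att + ΣF_rep = (1.9900,-1.6300)
Δp = p'−p = (0.3980,-0.3260); α = Δx/Fx = (199/500) / (199/100) = 1/5
check: Δy/Fy = (-163/500) / (-163/100) = 1/5 ✓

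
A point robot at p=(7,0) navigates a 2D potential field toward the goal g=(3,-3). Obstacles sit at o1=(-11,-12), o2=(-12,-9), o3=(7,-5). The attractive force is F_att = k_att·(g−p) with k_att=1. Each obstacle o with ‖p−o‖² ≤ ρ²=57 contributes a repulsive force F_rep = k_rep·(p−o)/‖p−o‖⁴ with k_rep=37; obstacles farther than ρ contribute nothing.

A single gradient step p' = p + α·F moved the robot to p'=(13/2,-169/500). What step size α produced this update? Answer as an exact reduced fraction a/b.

α = 1/8

F_att = 1·(g−p) = 1·(-4,-3) = (-4.0000,-3.0000)
o1: d²=468 > ρ²=57 → inactive
o2: d²=442 > ρ²=57 → inactive
o3: d²=25 ≤ ρ²=57; F_rep = 37·(0,5)/25² = (0.0000,0.2960)
F = F_att + ΣF_rep = (-4.0000,-2.7040)
Δp = p'−p = (-0.5000,-0.3380); α = Δx/Fx = (-1/2) / (-4) = 1/8
check: Δy/Fy = (-169/500) / (-338/125) = 1/8 ✓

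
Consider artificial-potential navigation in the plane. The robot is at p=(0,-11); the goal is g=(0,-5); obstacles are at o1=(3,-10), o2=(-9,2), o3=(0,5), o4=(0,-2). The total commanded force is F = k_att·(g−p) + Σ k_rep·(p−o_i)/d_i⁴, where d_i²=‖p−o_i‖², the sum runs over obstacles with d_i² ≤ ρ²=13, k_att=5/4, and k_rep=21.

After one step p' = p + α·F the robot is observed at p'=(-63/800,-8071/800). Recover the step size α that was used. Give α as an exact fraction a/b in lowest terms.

F_att = 5/4·(g−p) = 5/4·(0,6) = (0.0000,7.5000)
o1: d²=10 ≤ ρ²=13; F_rep = 21·(-3,-1)/10² = (-0.6300,-0.2100)
o2: d²=250 > ρ²=13 → inactive
o3: d²=256 > ρ²=13 → inactive
o4: d²=81 > ρ²=13 → inactive
F = F_att + ΣF_rep = (-0.6300,7.2900)
Δp = p'−p = (-0.0788,0.9113); α = Δx/Fx = (-63/800) / (-63/100) = 1/8
check: Δy/Fy = (729/800) / (729/100) = 1/8 ✓

α = 1/8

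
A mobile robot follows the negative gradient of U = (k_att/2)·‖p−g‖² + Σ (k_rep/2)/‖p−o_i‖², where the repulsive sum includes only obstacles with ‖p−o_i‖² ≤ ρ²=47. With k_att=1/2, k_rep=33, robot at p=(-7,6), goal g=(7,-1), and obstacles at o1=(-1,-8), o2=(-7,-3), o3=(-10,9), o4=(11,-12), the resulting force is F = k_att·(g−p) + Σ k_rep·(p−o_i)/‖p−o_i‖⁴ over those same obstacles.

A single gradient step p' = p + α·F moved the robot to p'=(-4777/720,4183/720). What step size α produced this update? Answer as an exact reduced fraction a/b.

F_att = 1/2·(g−p) = 1/2·(14,-7) = (7.0000,-3.5000)
o1: d²=232 > ρ²=47 → inactive
o2: d²=81 > ρ²=47 → inactive
o3: d²=18 ≤ ρ²=47; F_rep = 33·(3,-3)/18² = (0.3056,-0.3056)
o4: d²=648 > ρ²=47 → inactive
F = F_att + ΣF_rep = (7.3056,-3.8056)
Δp = p'−p = (0.3653,-0.1903); α = Δx/Fx = (263/720) / (263/36) = 1/20
check: Δy/Fy = (-137/720) / (-137/36) = 1/20 ✓

α = 1/20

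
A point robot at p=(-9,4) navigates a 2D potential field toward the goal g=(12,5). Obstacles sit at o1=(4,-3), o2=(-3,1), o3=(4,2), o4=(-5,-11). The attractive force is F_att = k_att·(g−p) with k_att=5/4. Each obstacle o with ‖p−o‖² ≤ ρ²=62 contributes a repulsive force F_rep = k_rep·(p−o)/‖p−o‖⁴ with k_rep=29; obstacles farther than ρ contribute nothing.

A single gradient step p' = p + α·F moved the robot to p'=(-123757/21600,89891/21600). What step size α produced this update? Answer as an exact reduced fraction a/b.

F_att = 5/4·(g−p) = 5/4·(21,1) = (26.2500,1.2500)
o1: d²=218 > ρ²=62 → inactive
o2: d²=45 ≤ ρ²=62; F_rep = 29·(-6,3)/45² = (-0.0859,0.0430)
o3: d²=173 > ρ²=62 → inactive
o4: d²=241 > ρ²=62 → inactive
F = F_att + ΣF_rep = (26.1641,1.2930)
Δp = p'−p = (3.2705,0.1616); α = Δx/Fx = (70643/21600) / (70643/2700) = 1/8
check: Δy/Fy = (3491/21600) / (3491/2700) = 1/8 ✓

α = 1/8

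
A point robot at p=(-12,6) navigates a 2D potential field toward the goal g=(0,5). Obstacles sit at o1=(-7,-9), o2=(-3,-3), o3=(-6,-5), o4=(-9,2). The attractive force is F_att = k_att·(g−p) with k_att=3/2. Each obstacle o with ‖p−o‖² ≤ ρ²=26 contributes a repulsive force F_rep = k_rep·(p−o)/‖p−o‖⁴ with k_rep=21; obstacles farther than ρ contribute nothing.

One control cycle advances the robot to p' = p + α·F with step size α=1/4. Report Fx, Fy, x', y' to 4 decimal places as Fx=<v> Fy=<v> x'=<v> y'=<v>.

F_att = 3/2·(g−p) = 3/2·(12,-1) = (18.0000,-1.5000)
o1: d²=250 > ρ²=26 → inactive
o2: d²=162 > ρ²=26 → inactive
o3: d²=157 > ρ²=26 → inactive
o4: d²=25 ≤ ρ²=26; F_rep = 21·(-3,4)/25² = (-0.1008,0.1344)
F = F_att + ΣF_rep = (17.8992,-1.3656)
p' = p + 1/4·F = (-7.5252,5.6586)

Fx=17.8992 Fy=-1.3656 x'=-7.5252 y'=5.6586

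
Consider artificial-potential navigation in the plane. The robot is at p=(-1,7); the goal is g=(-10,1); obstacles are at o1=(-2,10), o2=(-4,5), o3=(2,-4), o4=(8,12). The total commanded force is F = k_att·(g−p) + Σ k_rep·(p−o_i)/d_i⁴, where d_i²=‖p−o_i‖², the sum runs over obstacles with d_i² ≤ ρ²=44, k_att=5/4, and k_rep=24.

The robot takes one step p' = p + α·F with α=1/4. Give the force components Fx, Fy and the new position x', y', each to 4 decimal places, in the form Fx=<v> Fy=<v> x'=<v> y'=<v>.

Fx=-10.5840 Fy=-7.9360 x'=-3.6460 y'=5.0160

F_att = 5/4·(g−p) = 5/4·(-9,-6) = (-11.2500,-7.5000)
o1: d²=10 ≤ ρ²=44; F_rep = 24·(1,-3)/10² = (0.2400,-0.7200)
o2: d²=13 ≤ ρ²=44; F_rep = 24·(3,2)/13² = (0.4260,0.2840)
o3: d²=130 > ρ²=44 → inactive
o4: d²=106 > ρ²=44 → inactive
F = F_att + ΣF_rep = (-10.5840,-7.9360)
p' = p + 1/4·F = (-3.6460,5.0160)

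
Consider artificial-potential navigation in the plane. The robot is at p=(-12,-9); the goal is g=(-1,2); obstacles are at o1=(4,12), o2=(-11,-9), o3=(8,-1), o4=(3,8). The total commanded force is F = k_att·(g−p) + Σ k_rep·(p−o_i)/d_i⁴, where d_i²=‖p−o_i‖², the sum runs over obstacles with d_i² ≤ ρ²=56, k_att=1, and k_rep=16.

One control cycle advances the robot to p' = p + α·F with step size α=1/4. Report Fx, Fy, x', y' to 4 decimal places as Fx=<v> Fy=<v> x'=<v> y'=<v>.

F_att = 1·(g−p) = 1·(11,11) = (11.0000,11.0000)
o1: d²=697 > ρ²=56 → inactive
o2: d²=1 ≤ ρ²=56; F_rep = 16·(-1,0)/1² = (-16.0000,0.0000)
o3: d²=464 > ρ²=56 → inactive
o4: d²=514 > ρ²=56 → inactive
F = F_att + ΣF_rep = (-5.0000,11.0000)
p' = p + 1/4·F = (-13.2500,-6.2500)

Fx=-5.0000 Fy=11.0000 x'=-13.2500 y'=-6.2500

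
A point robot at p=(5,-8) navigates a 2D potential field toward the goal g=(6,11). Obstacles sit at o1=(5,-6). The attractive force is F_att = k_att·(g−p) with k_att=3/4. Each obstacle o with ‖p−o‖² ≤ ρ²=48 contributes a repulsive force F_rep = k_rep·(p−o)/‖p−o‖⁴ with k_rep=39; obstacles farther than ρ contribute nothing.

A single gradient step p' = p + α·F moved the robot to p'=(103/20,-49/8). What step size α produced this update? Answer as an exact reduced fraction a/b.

α = 1/5

F_att = 3/4·(g−p) = 3/4·(1,19) = (0.7500,14.2500)
o1: d²=4 ≤ ρ²=48; F_rep = 39·(0,-2)/4² = (0.0000,-4.8750)
F = F_att + ΣF_rep = (0.7500,9.3750)
Δp = p'−p = (0.1500,1.8750); α = Δx/Fx = (3/20) / (3/4) = 1/5
check: Δy/Fy = (15/8) / (75/8) = 1/5 ✓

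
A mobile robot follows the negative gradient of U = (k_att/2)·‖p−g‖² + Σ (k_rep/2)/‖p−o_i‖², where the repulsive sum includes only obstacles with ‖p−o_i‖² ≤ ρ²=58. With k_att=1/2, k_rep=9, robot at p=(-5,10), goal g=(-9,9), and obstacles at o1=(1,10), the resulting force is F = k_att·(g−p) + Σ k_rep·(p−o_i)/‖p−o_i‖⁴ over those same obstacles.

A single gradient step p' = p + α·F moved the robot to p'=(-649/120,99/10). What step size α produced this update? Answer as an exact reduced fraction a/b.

α = 1/5

F_att = 1/2·(g−p) = 1/2·(-4,-1) = (-2.0000,-0.5000)
o1: d²=36 ≤ ρ²=58; F_rep = 9·(-6,0)/36² = (-0.0417,0.0000)
F = F_att + ΣF_rep = (-2.0417,-0.5000)
Δp = p'−p = (-0.4083,-0.1000); α = Δx/Fx = (-49/120) / (-49/24) = 1/5
check: Δy/Fy = (-1/10) / (-1/2) = 1/5 ✓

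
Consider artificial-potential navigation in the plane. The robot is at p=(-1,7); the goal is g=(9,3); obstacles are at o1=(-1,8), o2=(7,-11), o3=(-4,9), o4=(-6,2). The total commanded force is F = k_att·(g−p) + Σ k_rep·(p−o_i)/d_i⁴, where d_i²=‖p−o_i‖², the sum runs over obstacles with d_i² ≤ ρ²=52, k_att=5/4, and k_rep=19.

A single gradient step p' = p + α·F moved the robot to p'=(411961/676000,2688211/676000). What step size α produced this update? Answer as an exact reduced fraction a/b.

F_att = 5/4·(g−p) = 5/4·(10,-4) = (12.5000,-5.0000)
o1: d²=1 ≤ ρ²=52; F_rep = 19·(0,-1)/1² = (0.0000,-19.0000)
o2: d²=388 > ρ²=52 → inactive
o3: d²=13 ≤ ρ²=52; F_rep = 19·(3,-2)/13² = (0.3373,-0.2249)
o4: d²=50 ≤ ρ²=52; F_rep = 19·(5,5)/50² = (0.0380,0.0380)
F = F_att + ΣF_rep = (12.8753,-24.1869)
Δp = p'−p = (1.6094,-3.0234); α = Δx/Fx = (1087961/676000) / (1087961/84500) = 1/8
check: Δy/Fy = (-2043789/676000) / (-2043789/84500) = 1/8 ✓

α = 1/8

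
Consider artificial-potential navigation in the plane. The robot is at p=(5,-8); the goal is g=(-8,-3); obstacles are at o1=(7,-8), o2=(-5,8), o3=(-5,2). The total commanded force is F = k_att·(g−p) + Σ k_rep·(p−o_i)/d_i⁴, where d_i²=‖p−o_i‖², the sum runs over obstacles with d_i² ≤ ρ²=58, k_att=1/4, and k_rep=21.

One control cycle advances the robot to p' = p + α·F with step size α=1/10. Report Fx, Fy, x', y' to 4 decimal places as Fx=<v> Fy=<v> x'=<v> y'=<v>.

Fx=-5.8750 Fy=1.2500 x'=4.4125 y'=-7.8750

F_att = 1/4·(g−p) = 1/4·(-13,5) = (-3.2500,1.2500)
o1: d²=4 ≤ ρ²=58; F_rep = 21·(-2,0)/4² = (-2.6250,0.0000)
o2: d²=356 > ρ²=58 → inactive
o3: d²=200 > ρ²=58 → inactive
F = F_att + ΣF_rep = (-5.8750,1.2500)
p' = p + 1/10·F = (4.4125,-7.8750)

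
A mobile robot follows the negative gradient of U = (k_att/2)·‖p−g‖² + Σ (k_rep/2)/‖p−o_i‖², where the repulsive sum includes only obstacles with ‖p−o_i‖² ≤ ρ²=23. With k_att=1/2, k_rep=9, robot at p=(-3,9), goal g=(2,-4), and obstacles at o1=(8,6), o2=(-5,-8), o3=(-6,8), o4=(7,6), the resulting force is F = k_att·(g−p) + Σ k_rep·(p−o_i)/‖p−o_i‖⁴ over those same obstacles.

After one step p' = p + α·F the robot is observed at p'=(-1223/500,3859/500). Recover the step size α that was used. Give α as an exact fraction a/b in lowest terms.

α = 1/5

F_att = 1/2·(g−p) = 1/2·(5,-13) = (2.5000,-6.5000)
o1: d²=130 > ρ²=23 → inactive
o2: d²=293 > ρ²=23 → inactive
o3: d²=10 ≤ ρ²=23; F_rep = 9·(3,1)/10² = (0.2700,0.0900)
o4: d²=109 > ρ²=23 → inactive
F = F_att + ΣF_rep = (2.7700,-6.4100)
Δp = p'−p = (0.5540,-1.2820); α = Δx/Fx = (277/500) / (277/100) = 1/5
check: Δy/Fy = (-641/500) / (-641/100) = 1/5 ✓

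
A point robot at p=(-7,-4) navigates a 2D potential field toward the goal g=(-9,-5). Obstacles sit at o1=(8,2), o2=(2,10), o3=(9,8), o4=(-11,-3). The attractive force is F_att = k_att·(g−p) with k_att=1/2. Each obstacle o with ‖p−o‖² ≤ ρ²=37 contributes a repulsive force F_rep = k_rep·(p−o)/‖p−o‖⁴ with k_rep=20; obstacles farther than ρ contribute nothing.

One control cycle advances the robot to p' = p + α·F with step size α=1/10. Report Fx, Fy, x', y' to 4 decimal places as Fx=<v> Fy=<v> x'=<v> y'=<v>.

Fx=-0.7232 Fy=-0.5692 x'=-7.0723 y'=-4.0569

F_att = 1/2·(g−p) = 1/2·(-2,-1) = (-1.0000,-0.5000)
o1: d²=261 > ρ²=37 → inactive
o2: d²=277 > ρ²=37 → inactive
o3: d²=400 > ρ²=37 → inactive
o4: d²=17 ≤ ρ²=37; F_rep = 20·(4,-1)/17² = (0.2768,-0.0692)
F = F_att + ΣF_rep = (-0.7232,-0.5692)
p' = p + 1/10·F = (-7.0723,-4.0569)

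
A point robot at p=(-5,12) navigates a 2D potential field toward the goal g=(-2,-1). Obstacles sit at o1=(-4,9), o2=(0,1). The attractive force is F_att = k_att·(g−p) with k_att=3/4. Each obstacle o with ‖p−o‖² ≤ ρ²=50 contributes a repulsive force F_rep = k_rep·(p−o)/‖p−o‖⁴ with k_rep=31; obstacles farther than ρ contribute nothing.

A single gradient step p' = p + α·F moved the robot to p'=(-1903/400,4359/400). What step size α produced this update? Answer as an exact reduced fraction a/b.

α = 1/8

F_att = 3/4·(g−p) = 3/4·(3,-13) = (2.2500,-9.7500)
o1: d²=10 ≤ ρ²=50; F_rep = 31·(-1,3)/10² = (-0.3100,0.9300)
o2: d²=146 > ρ²=50 → inactive
F = F_att + ΣF_rep = (1.9400,-8.8200)
Δp = p'−p = (0.2425,-1.1025); α = Δx/Fx = (97/400) / (97/50) = 1/8
check: Δy/Fy = (-441/400) / (-441/50) = 1/8 ✓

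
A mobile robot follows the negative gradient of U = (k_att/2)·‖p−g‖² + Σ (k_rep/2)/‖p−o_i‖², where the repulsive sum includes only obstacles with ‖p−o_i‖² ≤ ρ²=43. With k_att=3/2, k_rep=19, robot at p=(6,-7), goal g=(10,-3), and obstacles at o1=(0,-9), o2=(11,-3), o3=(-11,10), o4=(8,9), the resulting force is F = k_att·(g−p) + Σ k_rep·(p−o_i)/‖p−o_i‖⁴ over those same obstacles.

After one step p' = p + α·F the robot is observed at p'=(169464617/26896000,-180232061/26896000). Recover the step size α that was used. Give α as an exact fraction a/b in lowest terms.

F_att = 3/2·(g−p) = 3/2·(4,4) = (6.0000,6.0000)
o1: d²=40 ≤ ρ²=43; F_rep = 19·(6,2)/40² = (0.0712,0.0238)
o2: d²=41 ≤ ρ²=43; F_rep = 19·(-5,-4)/41² = (-0.0565,-0.0452)
o3: d²=578 > ρ²=43 → inactive
o4: d²=260 > ρ²=43 → inactive
F = F_att + ΣF_rep = (6.0147,5.9785)
Δp = p'−p = (0.3007,0.2989); α = Δx/Fx = (8088617/26896000) / (8088617/1344800) = 1/20
check: Δy/Fy = (8039939/26896000) / (8039939/1344800) = 1/20 ✓

α = 1/20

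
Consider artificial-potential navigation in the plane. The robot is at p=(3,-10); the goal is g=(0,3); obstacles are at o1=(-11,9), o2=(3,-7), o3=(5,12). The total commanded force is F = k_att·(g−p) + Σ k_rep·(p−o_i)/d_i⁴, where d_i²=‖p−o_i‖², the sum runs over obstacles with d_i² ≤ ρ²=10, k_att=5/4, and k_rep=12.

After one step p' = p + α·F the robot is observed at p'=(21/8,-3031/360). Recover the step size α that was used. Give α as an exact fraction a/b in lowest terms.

F_att = 5/4·(g−p) = 5/4·(-3,13) = (-3.7500,16.2500)
o1: d²=557 > ρ²=10 → inactive
o2: d²=9 ≤ ρ²=10; F_rep = 12·(0,-3)/9² = (0.0000,-0.4444)
o3: d²=488 > ρ²=10 → inactive
F = F_att + ΣF_rep = (-3.7500,15.8056)
Δp = p'−p = (-0.3750,1.5806); α = Δx/Fx = (-3/8) / (-15/4) = 1/10
check: Δy/Fy = (569/360) / (569/36) = 1/10 ✓

α = 1/10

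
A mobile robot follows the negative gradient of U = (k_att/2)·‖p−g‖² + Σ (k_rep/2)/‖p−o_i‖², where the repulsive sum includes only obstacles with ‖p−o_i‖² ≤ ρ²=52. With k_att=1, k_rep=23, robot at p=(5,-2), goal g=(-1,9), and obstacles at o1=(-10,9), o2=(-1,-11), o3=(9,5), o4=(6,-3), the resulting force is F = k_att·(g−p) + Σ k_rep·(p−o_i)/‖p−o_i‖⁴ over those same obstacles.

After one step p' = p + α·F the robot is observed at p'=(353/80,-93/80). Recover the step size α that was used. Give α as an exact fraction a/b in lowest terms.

F_att = 1·(g−p) = 1·(-6,11) = (-6.0000,11.0000)
o1: d²=346 > ρ²=52 → inactive
o2: d²=117 > ρ²=52 → inactive
o3: d²=65 > ρ²=52 → inactive
o4: d²=2 ≤ ρ²=52; F_rep = 23·(-1,1)/2² = (-5.7500,5.7500)
F = F_att + ΣF_rep = (-11.7500,16.7500)
Δp = p'−p = (-0.5875,0.8375); α = Δx/Fx = (-47/80) / (-47/4) = 1/20
check: Δy/Fy = (67/80) / (67/4) = 1/20 ✓

α = 1/20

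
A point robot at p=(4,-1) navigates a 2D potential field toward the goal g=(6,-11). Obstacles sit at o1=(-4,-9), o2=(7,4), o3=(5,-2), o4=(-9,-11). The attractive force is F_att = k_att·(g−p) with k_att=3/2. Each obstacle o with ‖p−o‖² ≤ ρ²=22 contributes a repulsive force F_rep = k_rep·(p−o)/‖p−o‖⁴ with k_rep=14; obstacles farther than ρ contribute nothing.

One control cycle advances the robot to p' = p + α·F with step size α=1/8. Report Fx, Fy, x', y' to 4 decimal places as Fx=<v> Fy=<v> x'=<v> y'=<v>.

Fx=-0.5000 Fy=-11.5000 x'=3.9375 y'=-2.4375

F_att = 3/2·(g−p) = 3/2·(2,-10) = (3.0000,-15.0000)
o1: d²=128 > ρ²=22 → inactive
o2: d²=34 > ρ²=22 → inactive
o3: d²=2 ≤ ρ²=22; F_rep = 14·(-1,1)/2² = (-3.5000,3.5000)
o4: d²=269 > ρ²=22 → inactive
F = F_att + ΣF_rep = (-0.5000,-11.5000)
p' = p + 1/8·F = (3.9375,-2.4375)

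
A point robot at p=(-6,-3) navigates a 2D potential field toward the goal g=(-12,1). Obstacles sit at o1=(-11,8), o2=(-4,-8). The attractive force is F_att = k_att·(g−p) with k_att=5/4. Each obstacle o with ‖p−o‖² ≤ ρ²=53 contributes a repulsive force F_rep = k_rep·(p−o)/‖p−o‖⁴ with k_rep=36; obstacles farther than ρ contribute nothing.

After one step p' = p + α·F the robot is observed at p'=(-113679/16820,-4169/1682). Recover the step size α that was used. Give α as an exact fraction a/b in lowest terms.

F_att = 5/4·(g−p) = 5/4·(-6,4) = (-7.5000,5.0000)
o1: d²=146 > ρ²=53 → inactive
o2: d²=29 ≤ ρ²=53; F_rep = 36·(-2,5)/29² = (-0.0856,0.2140)
F = F_att + ΣF_rep = (-7.5856,5.2140)
Δp = p'−p = (-0.7586,0.5214); α = Δx/Fx = (-12759/16820) / (-12759/1682) = 1/10
check: Δy/Fy = (877/1682) / (4385/841) = 1/10 ✓

α = 1/10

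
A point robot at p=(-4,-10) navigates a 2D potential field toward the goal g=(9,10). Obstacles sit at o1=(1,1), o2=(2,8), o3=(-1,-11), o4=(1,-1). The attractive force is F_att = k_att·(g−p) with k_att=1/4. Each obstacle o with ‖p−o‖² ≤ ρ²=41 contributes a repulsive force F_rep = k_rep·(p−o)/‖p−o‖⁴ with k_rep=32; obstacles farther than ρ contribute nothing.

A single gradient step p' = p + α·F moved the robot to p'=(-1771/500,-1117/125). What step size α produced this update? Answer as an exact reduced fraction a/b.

α = 1/5

F_att = 1/4·(g−p) = 1/4·(13,20) = (3.2500,5.0000)
o1: d²=146 > ρ²=41 → inactive
o2: d²=360 > ρ²=41 → inactive
o3: d²=10 ≤ ρ²=41; F_rep = 32·(-3,1)/10² = (-0.9600,0.3200)
o4: d²=106 > ρ²=41 → inactive
F = F_att + ΣF_rep = (2.2900,5.3200)
Δp = p'−p = (0.4580,1.0640); α = Δx/Fx = (229/500) / (229/100) = 1/5
check: Δy/Fy = (133/125) / (133/25) = 1/5 ✓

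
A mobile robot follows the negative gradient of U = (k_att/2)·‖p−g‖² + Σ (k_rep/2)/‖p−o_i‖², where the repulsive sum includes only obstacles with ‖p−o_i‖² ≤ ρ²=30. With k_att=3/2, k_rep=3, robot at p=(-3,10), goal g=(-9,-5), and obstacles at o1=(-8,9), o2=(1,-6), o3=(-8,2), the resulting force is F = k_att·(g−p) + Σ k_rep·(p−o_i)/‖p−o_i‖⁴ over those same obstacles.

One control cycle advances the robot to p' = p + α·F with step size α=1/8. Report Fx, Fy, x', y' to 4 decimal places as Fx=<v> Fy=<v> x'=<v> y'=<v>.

Fx=-8.9778 Fy=-22.4956 x'=-4.1222 y'=7.1881

F_att = 3/2·(g−p) = 3/2·(-6,-15) = (-9.0000,-22.5000)
o1: d²=26 ≤ ρ²=30; F_rep = 3·(5,1)/26² = (0.0222,0.0044)
o2: d²=272 > ρ²=30 → inactive
o3: d²=89 > ρ²=30 → inactive
F = F_att + ΣF_rep = (-8.9778,-22.4956)
p' = p + 1/8·F = (-4.1222,7.1881)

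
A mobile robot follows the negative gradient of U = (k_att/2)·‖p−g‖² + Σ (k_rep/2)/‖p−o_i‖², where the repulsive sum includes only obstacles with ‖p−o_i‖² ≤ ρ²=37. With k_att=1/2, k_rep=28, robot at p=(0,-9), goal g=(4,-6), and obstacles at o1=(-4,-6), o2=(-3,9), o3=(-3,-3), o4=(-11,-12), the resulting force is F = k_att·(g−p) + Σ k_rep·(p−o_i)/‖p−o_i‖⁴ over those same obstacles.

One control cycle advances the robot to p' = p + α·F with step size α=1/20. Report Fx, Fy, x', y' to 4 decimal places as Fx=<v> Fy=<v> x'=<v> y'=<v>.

Fx=2.1792 Fy=1.3656 x'=0.1090 y'=-8.9317

F_att = 1/2·(g−p) = 1/2·(4,3) = (2.0000,1.5000)
o1: d²=25 ≤ ρ²=37; F_rep = 28·(4,-3)/25² = (0.1792,-0.1344)
o2: d²=333 > ρ²=37 → inactive
o3: d²=45 > ρ²=37 → inactive
o4: d²=130 > ρ²=37 → inactive
F = F_att + ΣF_rep = (2.1792,1.3656)
p' = p + 1/20·F = (0.1090,-8.9317)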